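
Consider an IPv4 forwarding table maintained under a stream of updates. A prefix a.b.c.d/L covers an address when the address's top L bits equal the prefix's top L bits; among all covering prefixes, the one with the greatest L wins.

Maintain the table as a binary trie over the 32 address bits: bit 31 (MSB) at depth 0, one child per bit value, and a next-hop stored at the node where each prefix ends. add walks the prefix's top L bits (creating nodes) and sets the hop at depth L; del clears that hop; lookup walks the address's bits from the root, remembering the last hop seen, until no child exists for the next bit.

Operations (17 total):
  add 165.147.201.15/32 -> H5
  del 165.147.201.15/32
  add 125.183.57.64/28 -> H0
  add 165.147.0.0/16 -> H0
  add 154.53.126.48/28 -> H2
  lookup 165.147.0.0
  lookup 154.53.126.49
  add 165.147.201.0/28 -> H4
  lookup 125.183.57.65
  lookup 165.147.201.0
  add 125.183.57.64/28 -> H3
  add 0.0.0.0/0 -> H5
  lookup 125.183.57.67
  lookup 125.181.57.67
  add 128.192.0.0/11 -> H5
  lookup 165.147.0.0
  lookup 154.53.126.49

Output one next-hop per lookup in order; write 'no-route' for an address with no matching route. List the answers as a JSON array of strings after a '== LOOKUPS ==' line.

Process each operation:
  + 165.147.201.15/32 (H5) depth=32
  - 165.147.201.15/32 clear@32
  + 125.183.57.64/28 (H0) depth=28
  + 165.147.0.0/16 (H0) depth=16
  + 154.53.126.48/28 (H2) depth=28
  ? 165.147.0.0  path d0:-→d1:-→d2:-→d3:-→d4:-→d5:-→d6:-→d7:-→d8:-→d9:-→d10:-→d11:-→d12:-→d13:-→d14:-→d15:-→d16:H0  best=H0
  ? 154.53.126.49  path d0:-→d1:-→d2:-→d3:-→d4:-→d5:-→d6:-→d7:-→d8:-→d9:-→d10:-→d11:-→d12:-→d13:-→d14:-→d15:-→d16:-→d17:-→d18:-→d19:-→d20:-→d21:-→d22:-→d23:-→d24:-→d25:-→d26:-→d27:-→d28:H2  best=H2
  + 165.147.201.0/28 (H4) depth=28
  ? 125.183.57.65  path d0:-→d1:-→d2:-→d3:-→d4:-→d5:-→d6:-→d7:-→d8:-→d9:-→d10:-→d11:-→d12:-→d13:-→d14:-→d15:-→d16:-→d17:-→d18:-→d19:-→d20:-→d21:-→d22:-→d23:-→d24:-→d25:-→d26:-→d27:-→d28:H0  best=H0
  ? 165.147.201.0  path d0:-→d1:-→d2:-→d3:-→d4:-→d5:-→d6:-→d7:-→d8:-→d9:-→d10:-→d11:-→d12:-→d13:-→d14:-→d15:-→d16:H0→d17:-→d18:-→d19:-→d20:-→d21:-→d22:-→d23:-→d24:-→d25:-→d26:-→d27:-→d28:H4  best=H4
  + 125.183.57.64/28 (H3) depth=28
  + 0.0.0.0/0 (H5) depth=0
  ? 125.183.57.67  path d0:H5→d1:-→d2:-→d3:-→d4:-→d5:-→d6:-→d7:-→d8:-→d9:-→d10:-→d11:-→d12:-→d13:-→d14:-→d15:-→d16:-→d17:-→d18:-→d19:-→d20:-→d21:-→d22:-→d23:-→d24:-→d25:-→d26:-→d27:-→d28:H3  best=H3
  ? 125.181.57.67  path d0:H5→d1:-→d2:-→d3:-→d4:-→d5:-→d6:-→d7:-→d8:-→d9:-→d10:-→d11:-→d12:-→d13:-→d14:-  best=H5
  + 128.192.0.0/11 (H5) depth=11
  ? 165.147.0.0  path d0:H5→d1:-→d2:-→d3:-→d4:-→d5:-→d6:-→d7:-→d8:-→d9:-→d10:-→d11:-→d12:-→d13:-→d14:-→d15:-→d16:H0  best=H0
  ? 154.53.126.49  path d0:H5→d1:-→d2:-→d3:-→d4:-→d5:-→d6:-→d7:-→d8:-→d9:-→d10:-→d11:-→d12:-→d13:-→d14:-→d15:-→d16:-→d17:-→d18:-→d19:-→d20:-→d21:-→d22:-→d23:-→d24:-→d25:-→d26:-→d27:-→d28:H2  best=H2

== LOOKUPS ==
["H0","H2","H0","H4","H3","H5","H0","H2"]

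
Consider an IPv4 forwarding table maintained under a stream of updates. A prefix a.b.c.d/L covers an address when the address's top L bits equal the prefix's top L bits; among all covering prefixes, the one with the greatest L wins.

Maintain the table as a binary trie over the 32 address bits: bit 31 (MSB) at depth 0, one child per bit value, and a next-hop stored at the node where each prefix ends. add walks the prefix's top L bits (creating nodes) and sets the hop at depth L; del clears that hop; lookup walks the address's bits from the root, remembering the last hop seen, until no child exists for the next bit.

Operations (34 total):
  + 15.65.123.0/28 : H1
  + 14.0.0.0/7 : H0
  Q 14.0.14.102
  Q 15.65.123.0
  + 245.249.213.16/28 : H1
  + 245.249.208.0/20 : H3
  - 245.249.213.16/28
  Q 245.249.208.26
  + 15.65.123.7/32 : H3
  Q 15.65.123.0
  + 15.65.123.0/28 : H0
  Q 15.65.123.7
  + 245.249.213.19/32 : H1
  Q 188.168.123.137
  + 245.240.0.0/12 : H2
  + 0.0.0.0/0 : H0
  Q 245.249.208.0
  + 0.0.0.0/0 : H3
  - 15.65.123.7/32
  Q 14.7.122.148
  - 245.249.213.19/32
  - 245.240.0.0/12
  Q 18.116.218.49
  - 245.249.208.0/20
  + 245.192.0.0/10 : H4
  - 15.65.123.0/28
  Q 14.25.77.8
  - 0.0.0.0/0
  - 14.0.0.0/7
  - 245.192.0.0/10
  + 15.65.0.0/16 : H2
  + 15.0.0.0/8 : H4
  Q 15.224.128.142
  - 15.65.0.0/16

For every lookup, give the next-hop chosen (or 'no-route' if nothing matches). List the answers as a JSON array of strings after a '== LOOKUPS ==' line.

Process each operation:
  add 15.65.123.0/28 -> H1 at depth 28
  add 14.0.0.0/7 -> H0 at depth 7
  Q 14.0.14.102: descend 0000111 ; hops seen [H0] ; pick H0
  Q 15.65.123.0: descend 0000111101000001011110110000 ; hops seen [H0,H1] ; pick H1
  add 245.249.213.16/28 -> H1 at depth 28
  add 245.249.208.0/20 -> H3 at depth 20
  - 245.249.213.16/28 clear@28
  Q 245.249.208.26: descend 111101011111100111010 ; hops seen [H3] ; pick H3
  add 15.65.123.7/32 -> H3 at depth 32
  Q 15.65.123.0: descend 00001111010000010111101100000 ; hops seen [H0,H1] ; pick H1
  add 15.65.123.0/28 -> H0 at depth 28
  Q 15.65.123.7: descend 00001111010000010111101100000111 ; hops seen [H0,H0,H3] ; pick H3
  add 245.249.213.19/32 -> H1 at depth 32
  Q 188.168.123.137: descend 1 ; hops seen [∅] ; pick no-route
  add 245.240.0.0/12 -> H2 at depth 12
  add 0.0.0.0/0 -> H0 at depth 0
  Q 245.249.208.0: descend 111101011111100111010 ; hops seen [H0,H2,H3] ; pick H3
  add 0.0.0.0/0 -> H3 at depth 0
  - 15.65.123.7/32 clear@32
  Q 14.7.122.148: descend 0000111 ; hops seen [H3,H0] ; pick H0
  - 245.249.213.19/32 clear@32
  - 245.240.0.0/12 clear@12
  Q 18.116.218.49: descend 000 ; hops seen [H3] ; pick H3
  - 245.249.208.0/20 clear@20
  add 245.192.0.0/10 -> H4 at depth 10
  - 15.65.123.0/28 clear@28
  Q 14.25.77.8: descend 0000111 ; hops seen [H3,H0] ; pick H0
  - 0.0.0.0/0 clear@0
  - 14.0.0.0/7 clear@7
  - 245.192.0.0/10 clear@10
  add 15.65.0.0/16 -> H2 at depth 16
  add 15.0.0.0/8 -> H4 at depth 8
  Q 15.224.128.142: descend 00001111 ; hops seen [H4] ; pick H4
  - 15.65.0.0/16 clear@16

== LOOKUPS ==
["H0","H1","H3","H1","H3","no-route","H3","H0","H3","H0","H4"]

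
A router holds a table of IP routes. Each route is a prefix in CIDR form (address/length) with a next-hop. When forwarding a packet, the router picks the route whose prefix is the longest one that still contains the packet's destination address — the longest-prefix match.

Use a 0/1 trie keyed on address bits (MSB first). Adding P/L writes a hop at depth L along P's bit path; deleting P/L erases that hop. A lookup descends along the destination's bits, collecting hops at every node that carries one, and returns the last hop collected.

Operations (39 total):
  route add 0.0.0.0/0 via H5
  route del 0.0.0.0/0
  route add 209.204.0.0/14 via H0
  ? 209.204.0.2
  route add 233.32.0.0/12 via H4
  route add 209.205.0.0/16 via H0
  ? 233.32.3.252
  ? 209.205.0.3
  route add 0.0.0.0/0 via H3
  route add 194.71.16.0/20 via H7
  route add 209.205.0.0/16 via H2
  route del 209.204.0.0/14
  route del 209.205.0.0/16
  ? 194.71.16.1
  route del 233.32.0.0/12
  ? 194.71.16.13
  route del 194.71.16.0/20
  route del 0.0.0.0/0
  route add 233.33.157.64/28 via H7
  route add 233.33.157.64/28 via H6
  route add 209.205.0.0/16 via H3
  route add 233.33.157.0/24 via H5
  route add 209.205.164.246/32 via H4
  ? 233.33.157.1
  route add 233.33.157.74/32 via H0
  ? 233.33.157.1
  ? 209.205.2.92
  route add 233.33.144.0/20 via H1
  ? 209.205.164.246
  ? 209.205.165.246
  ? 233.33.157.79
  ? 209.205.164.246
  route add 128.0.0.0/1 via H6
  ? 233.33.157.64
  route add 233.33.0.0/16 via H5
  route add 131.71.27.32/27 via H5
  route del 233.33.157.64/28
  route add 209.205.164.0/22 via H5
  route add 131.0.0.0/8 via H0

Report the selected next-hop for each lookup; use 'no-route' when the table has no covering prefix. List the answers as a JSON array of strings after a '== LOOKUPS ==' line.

Apply in order:
  + 0.0.0.0/0 (H5) depth=0
  del 0.0.0.0/0 (clear depth 0)
  + 209.204.0.0/14 (H0) depth=14
  lookup 209.204.0.2: bits 11010001110011 walk d0:-→d1:-→d2:-→d3:-→d4:-→d5:-→d6:-→d7:-→d8:-→d9:-→d10:-→d11:-→d12:-→d13:-→d14:H0 -> H0
  + 233.32.0.0/12 (H4) depth=12
  + 209.205.0.0/16 (H0) depth=16
  lookup 233.32.3.252: bits 111010010010 walk d0:-→d1:-→d2:-→d3:-→d4:-→d5:-→d6:-→d7:-→d8:-→d9:-→d10:-→d11:-→d12:H4 -> H4
  lookup 209.205.0.3: bits 1101000111001101 walk d0:-→d1:-→d2:-→d3:-→d4:-→d5:-→d6:-→d7:-→d8:-→d9:-→d10:-→d11:-→d12:-→d13:-→d14:H0→d15:-→d16:H0 -> H0
  + 0.0.0.0/0 (H3) depth=0
  + 194.71.16.0/20 (H7) depth=20
  + 209.205.0.0/16 (H2) depth=16
  del 209.204.0.0/14 (clear depth 14)
  del 209.205.0.0/16 (clear depth 16)
  lookup 194.71.16.1: bits 11000010010001110001 walk d0:H3→d1:-→d2:-→d3:-→d4:-→d5:-→d6:-→d7:-→d8:-→d9:-→d10:-→d11:-→d12:-→d13:-→d14:-→d15:-→d16:-→d17:-→d18:-→d19:-→d20:H7 -> H7
  del 233.32.0.0/12 (clear depth 12)
  lookup 194.71.16.13: bits 11000010010001110001 walk d0:H3→d1:-→d2:-→d3:-→d4:-→d5:-→d6:-→d7:-→d8:-→d9:-→d10:-→d11:-→d12:-→d13:-→d14:-→d15:-→d16:-→d17:-→d18:-→d19:-→d20:H7 -> H7
  del 194.71.16.0/20 (clear depth 20)
  del 0.0.0.0/0 (clear depth 0)
  + 233.33.157.64/28 (H7) depth=28
  + 233.33.157.64/28 (H6) depth=28
  + 209.205.0.0/16 (H3) depth=16
  + 233.33.157.0/24 (H5) depth=24
  + 209.205.164.246/32 (H4) depth=32
  lookup 233.33.157.1: bits 1110100100100001100111010 walk d0:-→d1:-→d2:-→d3:-→d4:-→d5:-→d6:-→d7:-→d8:-→d9:-→d10:-→d11:-→d12:-→d13:-→d14:-→d15:-→d16:-→d17:-→d18:-→d19:-→d20:-→d21:-→d22:-→d23:-→d24:H5→d25:- -> H5
  + 233.33.157.74/32 (H0) depth=32
  lookup 233.33.157.1: bits 1110100100100001100111010 walk d0:-→d1:-→d2:-→d3:-→d4:-→d5:-→d6:-→d7:-→d8:-→d9:-→d10:-→d11:-→d12:-→d13:-→d14:-→d15:-→d16:-→d17:-→d18:-→d19:-→d20:-→d21:-→d22:-→d23:-→d24:H5→d25:- -> H5
  lookup 209.205.2.92: bits 1101000111001101 walk d0:-→d1:-→d2:-→d3:-→d4:-→d5:-→d6:-→d7:-→d8:-→d9:-→d10:-→d11:-→d12:-→d13:-→d14:-→d15:-→d16:H3 -> H3
  + 233.33.144.0/20 (H1) depth=20
  lookup 209.205.164.246: bits 11010001110011011010010011110110 walk d0:-→d1:-→d2:-→d3:-→d4:-→d5:-→d6:-→d7:-→d8:-→d9:-→d10:-→d11:-→d12:-→d13:-→d14:-→d15:-→d16:H3→d17:-→d18:-→d19:-→d20:-→d21:-→d22:-→d23:-→d24:-→d25:-→d26:-→d27:-→d28:-→d29:-→d30:-→d31:-→d32:H4 -> H4
  lookup 209.205.165.246: bits 11010001110011011010010 walk d0:-→d1:-→d2:-→d3:-→d4:-→d5:-→d6:-→d7:-→d8:-→d9:-→d10:-→d11:-→d12:-→d13:-→d14:-→d15:-→d16:H3→d17:-→d18:-→d19:-→d20:-→d21:-→d22:-→d23:- -> H3
  lookup 233.33.157.79: bits 11101001001000011001110101001 walk d0:-→d1:-→d2:-→d3:-→d4:-→d5:-→d6:-→d7:-→d8:-→d9:-→d10:-→d11:-→d12:-→d13:-→d14:-→d15:-→d16:-→d17:-→d18:-→d19:-→d20:H1→d21:-→d22:-→d23:-→d24:H5→d25:-→d26:-→d27:-→d28:H6→d29:- -> H6
  lookup 209.205.164.246: bits 11010001110011011010010011110110 walk d0:-→d1:-→d2:-→d3:-→d4:-→d5:-→d6:-→d7:-→d8:-→d9:-→d10:-→d11:-→d12:-→d13:-→d14:-→d15:-→d16:H3→d17:-→d18:-→d19:-→d20:-→d21:-→d22:-→d23:-→d24:-→d25:-→d26:-→d27:-→d28:-→d29:-→d30:-→d31:-→d32:H4 -> H4
  + 128.0.0.0/1 (H6) depth=1
  lookup 233.33.157.64: bits 1110100100100001100111010100 walk d0:-→d1:H6→d2:-→d3:-→d4:-→d5:-→d6:-→d7:-→d8:-→d9:-→d10:-→d11:-→d12:-→d13:-→d14:-→d15:-→d16:-→d17:-→d18:-→d19:-→d20:H1→d21:-→d22:-→d23:-→d24:H5→d25:-→d26:-→d27:-→d28:H6 -> H6
  + 233.33.0.0/16 (H5) depth=16
  + 131.71.27.32/27 (H5) depth=27
  del 233.33.157.64/28 (clear depth 28)
  + 209.205.164.0/22 (H5) depth=22
  + 131.0.0.0/8 (H0) depth=8

== LOOKUPS ==
["H0","H4","H0","H7","H7","H5","H5","H3","H4","H3","H6","H4","H6"]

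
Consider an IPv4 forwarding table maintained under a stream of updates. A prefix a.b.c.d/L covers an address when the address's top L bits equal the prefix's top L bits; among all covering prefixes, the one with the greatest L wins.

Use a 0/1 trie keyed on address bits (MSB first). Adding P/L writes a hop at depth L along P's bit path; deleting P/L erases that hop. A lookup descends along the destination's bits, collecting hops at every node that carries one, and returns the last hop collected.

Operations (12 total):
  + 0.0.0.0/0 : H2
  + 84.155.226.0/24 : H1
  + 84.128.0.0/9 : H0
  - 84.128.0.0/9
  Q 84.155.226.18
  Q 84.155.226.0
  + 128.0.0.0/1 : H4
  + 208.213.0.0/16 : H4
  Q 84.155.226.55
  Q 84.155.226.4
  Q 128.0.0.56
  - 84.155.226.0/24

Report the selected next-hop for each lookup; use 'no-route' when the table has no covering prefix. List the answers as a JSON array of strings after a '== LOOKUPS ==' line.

Process each operation:
  add 0.0.0.0/0 -> H2 at depth 0
  add 84.155.226.0/24 -> H1 at depth 24
  add 84.128.0.0/9 -> H0 at depth 9
  del 84.128.0.0/9 (clear depth 9)
  Q 84.155.226.18: descend 010101001001101111100010 ; hops seen [H2,H1] ; pick H1
  Q 84.155.226.0: descend 010101001001101111100010 ; hops seen [H2,H1] ; pick H1
  add 128.0.0.0/1 -> H4 at depth 1
  add 208.213.0.0/16 -> H4 at depth 16
  Q 84.155.226.55: descend 010101001001101111100010 ; hops seen [H2,H1] ; pick H1
  Q 84.155.226.4: descend 010101001001101111100010 ; hops seen [H2,H1] ; pick H1
  Q 128.0.0.56: descend 1 ; hops seen [H2,H4] ; pick H4
  del 84.155.226.0/24 (clear depth 24)

== LOOKUPS ==
["H1","H1","H1","H1","H4"]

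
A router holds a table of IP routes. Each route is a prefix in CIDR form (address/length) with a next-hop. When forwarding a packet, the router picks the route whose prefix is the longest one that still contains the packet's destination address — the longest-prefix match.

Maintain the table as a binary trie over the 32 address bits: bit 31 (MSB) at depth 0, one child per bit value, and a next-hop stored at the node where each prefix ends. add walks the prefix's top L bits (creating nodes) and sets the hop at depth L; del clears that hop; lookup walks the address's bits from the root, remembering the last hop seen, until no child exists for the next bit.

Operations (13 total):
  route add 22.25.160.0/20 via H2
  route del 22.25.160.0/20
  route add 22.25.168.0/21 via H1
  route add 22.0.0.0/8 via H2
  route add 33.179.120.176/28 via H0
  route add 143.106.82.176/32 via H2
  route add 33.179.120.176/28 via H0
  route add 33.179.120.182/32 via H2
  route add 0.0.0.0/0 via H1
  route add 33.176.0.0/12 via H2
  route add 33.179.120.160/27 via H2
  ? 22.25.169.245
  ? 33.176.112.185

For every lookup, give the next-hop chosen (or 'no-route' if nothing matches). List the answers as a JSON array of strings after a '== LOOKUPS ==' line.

Apply in order:
  add 22.25.160.0/20 -> H2 at depth 20
  - 22.25.160.0/20 clear@20
  add 22.25.168.0/21 -> H1 at depth 21
  add 22.0.0.0/8 -> H2 at depth 8
  add 33.179.120.176/28 -> H0 at depth 28
  add 143.106.82.176/32 -> H2 at depth 32
  add 33.179.120.176/28 -> H0 at depth 28
  add 33.179.120.182/32 -> H2 at depth 32
  add 0.0.0.0/0 -> H1 at depth 0
  add 33.176.0.0/12 -> H2 at depth 12
  add 33.179.120.160/27 -> H2 at depth 27
  lookup 22.25.169.245: bits 000101100001100110101 walk d0:H1→d1:-→d2:-→d3:-→d4:-→d5:-→d6:-→d7:-→d8:H2→d9:-→d10:-→d11:-→d12:-→d13:-→d14:-→d15:-→d16:-→d17:-→d18:-→d19:-→d20:-→d21:H1 -> H1
  lookup 33.176.112.185: bits 00100001101100 walk d0:H1→d1:-→d2:-→d3:-→d4:-→d5:-→d6:-→d7:-→d8:-→d9:-→d10:-→d11:-→d12:H2→d13:-→d14:- -> H2

== LOOKUPS ==
["H1","H2"]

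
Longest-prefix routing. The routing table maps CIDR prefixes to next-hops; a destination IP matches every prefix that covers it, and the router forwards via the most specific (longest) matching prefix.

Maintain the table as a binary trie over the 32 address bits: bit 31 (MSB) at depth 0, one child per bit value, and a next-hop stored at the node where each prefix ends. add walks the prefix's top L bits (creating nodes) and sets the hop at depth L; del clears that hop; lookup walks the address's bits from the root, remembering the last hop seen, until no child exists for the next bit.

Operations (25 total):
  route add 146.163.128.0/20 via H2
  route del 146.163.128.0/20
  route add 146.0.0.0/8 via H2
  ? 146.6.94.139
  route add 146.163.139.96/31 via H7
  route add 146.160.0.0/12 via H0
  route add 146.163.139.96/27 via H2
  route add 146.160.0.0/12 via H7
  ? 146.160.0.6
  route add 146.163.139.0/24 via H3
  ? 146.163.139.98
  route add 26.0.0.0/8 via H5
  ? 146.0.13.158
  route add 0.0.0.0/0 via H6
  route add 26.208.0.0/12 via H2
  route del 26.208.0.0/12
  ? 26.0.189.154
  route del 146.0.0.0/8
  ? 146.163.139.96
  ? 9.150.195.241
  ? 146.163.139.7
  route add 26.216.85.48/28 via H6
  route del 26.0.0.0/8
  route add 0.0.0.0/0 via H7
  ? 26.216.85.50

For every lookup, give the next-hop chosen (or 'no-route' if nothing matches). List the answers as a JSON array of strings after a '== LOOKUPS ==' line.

Apply in order:
  add 146.163.128.0/20 -> H2 at depth 20
  - 146.163.128.0/20 clear@20
  add 146.0.0.0/8 -> H2 at depth 8
  lookup 146.6.94.139: bits 10010010 walk d0:-→d1:-→d2:-→d3:-→d4:-→d5:-→d6:-→d7:-→d8:H2 -> H2
  add 146.163.139.96/31 -> H7 at depth 31
  add 146.160.0.0/12 -> H0 at depth 12
  add 146.163.139.96/27 -> H2 at depth 27
  add 146.160.0.0/12 -> H7 at depth 12
  lookup 146.160.0.6: bits 10010010101000 walk d0:-→d1:-→d2:-→d3:-→d4:-→d5:-→d6:-→d7:-→d8:H2→d9:-→d10:-→d11:-→d12:H7→d13:-→d14:- -> H7
  add 146.163.139.0/24 -> H3 at depth 24
  lookup 146.163.139.98: bits 100100101010001110001011011000 walk d0:-→d1:-→d2:-→d3:-→d4:-→d5:-→d6:-→d7:-→d8:H2→d9:-→d10:-→d11:-→d12:H7→d13:-→d14:-→d15:-→d16:-→d17:-→d18:-→d19:-→d20:-→d21:-→d22:-→d23:-→d24:H3→d25:-→d26:-→d27:H2→d28:-→d29:-→d30:- -> H2
  add 26.0.0.0/8 -> H5 at depth 8
  lookup 146.0.13.158: bits 10010010 walk d0:-→d1:-→d2:-→d3:-→d4:-→d5:-→d6:-→d7:-→d8:H2 -> H2
  add 0.0.0.0/0 -> H6 at depth 0
  add 26.208.0.0/12 -> H2 at depth 12
  - 26.208.0.0/12 clear@12
  lookup 26.0.189.154: bits 00011010 walk d0:H6→d1:-→d2:-→d3:-→d4:-→d5:-→d6:-→d7:-→d8:H5 -> H5
  - 146.0.0.0/8 clear@8
  lookup 146.163.139.96: bits 1001001010100011100010110110000 walk d0:H6→d1:-→d2:-→d3:-→d4:-→d5:-→d6:-→d7:-→d8:-→d9:-→d10:-→d11:-→d12:H7→d13:-→d14:-→d15:-→d16:-→d17:-→d18:-→d19:-→d20:-→d21:-→d22:-→d23:-→d24:H3→d25:-→d26:-→d27:H2→d28:-→d29:-→d30:-→d31:H7 -> H7
  lookup 9.150.195.241: bits 000 walk d0:H6→d1:-→d2:-→d3:- -> H6
  lookup 146.163.139.7: bits 1001001010100011100010110 walk d0:H6→d1:-→d2:-→d3:-→d4:-→d5:-→d6:-→d7:-→d8:-→d9:-→d10:-→d11:-→d12:H7→d13:-→d14:-→d15:-→d16:-→d17:-→d18:-→d19:-→d20:-→d21:-→d22:-→d23:-→d24:H3→d25:- -> H3
  add 26.216.85.48/28 -> H6 at depth 28
  - 26.0.0.0/8 clear@8
  add 0.0.0.0/0 -> H7 at depth 0
  lookup 26.216.85.50: bits 0001101011011000010101010011 walk d0:H7→d1:-→d2:-→d3:-→d4:-→d5:-→d6:-→d7:-→d8:-→d9:-→d10:-→d11:-→d12:-→d13:-→d14:-→d15:-→d16:-→d17:-→d18:-→d19:-→d20:-→d21:-→d22:-→d23:-→d24:-→d25:-→d26:-→d27:-→d28:H6 -> H6

== LOOKUPS ==
["H2","H7","H2","H2","H5","H7","H6","H3","H6"]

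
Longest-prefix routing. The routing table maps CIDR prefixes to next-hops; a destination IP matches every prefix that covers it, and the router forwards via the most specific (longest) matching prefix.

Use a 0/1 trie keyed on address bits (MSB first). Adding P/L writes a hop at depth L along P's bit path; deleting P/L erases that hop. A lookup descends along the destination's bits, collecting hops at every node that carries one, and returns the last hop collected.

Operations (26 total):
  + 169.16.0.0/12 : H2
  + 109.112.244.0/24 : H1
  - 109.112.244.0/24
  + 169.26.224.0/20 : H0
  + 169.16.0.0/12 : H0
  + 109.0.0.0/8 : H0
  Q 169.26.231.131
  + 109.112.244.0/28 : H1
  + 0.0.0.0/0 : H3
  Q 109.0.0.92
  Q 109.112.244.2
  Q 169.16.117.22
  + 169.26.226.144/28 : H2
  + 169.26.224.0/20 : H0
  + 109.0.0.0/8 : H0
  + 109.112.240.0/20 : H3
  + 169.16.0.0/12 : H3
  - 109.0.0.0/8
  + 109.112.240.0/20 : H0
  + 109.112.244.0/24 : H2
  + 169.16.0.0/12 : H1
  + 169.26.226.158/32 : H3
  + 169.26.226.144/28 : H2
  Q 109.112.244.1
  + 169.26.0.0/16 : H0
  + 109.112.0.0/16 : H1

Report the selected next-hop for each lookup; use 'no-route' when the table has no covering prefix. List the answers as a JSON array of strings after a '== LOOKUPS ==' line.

Trace:
  + 169.16.0.0/12 (H2) depth=12
  + 109.112.244.0/24 (H1) depth=24
  del 109.112.244.0/24 (clear depth 24)
  + 169.26.224.0/20 (H0) depth=20
  + 169.16.0.0/12 (H0) depth=12
  + 109.0.0.0/8 (H0) depth=8
  Q 169.26.231.131: descend 10101001000110101110 ; hops seen [H0,H0] ; pick H0
  + 109.112.244.0/28 (H1) depth=28
  + 0.0.0.0/0 (H3) depth=0
  Q 109.0.0.92: descend 011011010 ; hops seen [H3,H0] ; pick H0
  Q 109.112.244.2: descend 0110110101110000111101000000 ; hops seen [H3,H0,H1] ; pick H1
  Q 169.16.117.22: descend 101010010001 ; hops seen [H3,H0] ; pick H0
  + 169.26.226.144/28 (H2) depth=28
  + 169.26.224.0/20 (H0) depth=20
  + 109.0.0.0/8 (H0) depth=8
  + 109.112.240.0/20 (H3) depth=20
  + 169.16.0.0/12 (H3) depth=12
  del 109.0.0.0/8 (clear depth 8)
  + 109.112.240.0/20 (H0) depth=20
  + 109.112.244.0/24 (H2) depth=24
  + 169.16.0.0/12 (H1) depth=12
  + 169.26.226.158/32 (H3) depth=32
  + 169.26.226.144/28 (H2) depth=28
  Q 109.112.244.1: descend 0110110101110000111101000000 ; hops seen [H3,H0,H2,H1] ; pick H1
  + 169.26.0.0/16 (H0) depth=16
  + 109.112.0.0/16 (H1) depth=16

== LOOKUPS ==
["H0","H0","H1","H0","H1"]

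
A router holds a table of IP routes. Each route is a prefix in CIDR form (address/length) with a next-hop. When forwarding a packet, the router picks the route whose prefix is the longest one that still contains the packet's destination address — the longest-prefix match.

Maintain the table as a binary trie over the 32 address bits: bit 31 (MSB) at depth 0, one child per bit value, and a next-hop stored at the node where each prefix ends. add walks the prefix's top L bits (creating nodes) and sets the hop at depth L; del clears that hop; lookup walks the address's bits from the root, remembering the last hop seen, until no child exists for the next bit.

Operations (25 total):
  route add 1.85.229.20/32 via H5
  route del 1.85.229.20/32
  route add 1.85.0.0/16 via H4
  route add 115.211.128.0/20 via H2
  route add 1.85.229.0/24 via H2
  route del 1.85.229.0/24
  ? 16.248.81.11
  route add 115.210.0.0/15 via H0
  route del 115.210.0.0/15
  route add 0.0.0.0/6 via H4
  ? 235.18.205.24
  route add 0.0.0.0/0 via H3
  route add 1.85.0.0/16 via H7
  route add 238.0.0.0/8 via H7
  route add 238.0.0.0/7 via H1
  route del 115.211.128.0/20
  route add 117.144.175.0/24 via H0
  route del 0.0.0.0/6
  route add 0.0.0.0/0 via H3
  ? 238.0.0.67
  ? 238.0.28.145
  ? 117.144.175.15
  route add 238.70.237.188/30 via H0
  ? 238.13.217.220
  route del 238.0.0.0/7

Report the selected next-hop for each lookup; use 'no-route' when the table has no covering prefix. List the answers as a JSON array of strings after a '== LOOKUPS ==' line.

Apply in order:
  add 1.85.229.20/32 -> H5 at depth 32
  - 1.85.229.20/32 clear@32
  add 1.85.0.0/16 -> H4 at depth 16
  add 115.211.128.0/20 -> H2 at depth 20
  add 1.85.229.0/24 -> H2 at depth 24
  - 1.85.229.0/24 clear@24
  ? 16.248.81.11  path d0:-→d1:-→d2:-→d3:-  best=no-route
  add 115.210.0.0/15 -> H0 at depth 15
  - 115.210.0.0/15 clear@15
  add 0.0.0.0/6 -> H4 at depth 6
  ? 235.18.205.24  path d0:-  best=no-route
  add 0.0.0.0/0 -> H3 at depth 0
  add 1.85.0.0/16 -> H7 at depth 16
  add 238.0.0.0/8 -> H7 at depth 8
  add 238.0.0.0/7 -> H1 at depth 7
  - 115.211.128.0/20 clear@20
  add 117.144.175.0/24 -> H0 at depth 24
  - 0.0.0.0/6 clear@6
  add 0.0.0.0/0 -> H3 at depth 0
  ? 238.0.0.67  path d0:H3→d1:-→d2:-→d3:-→d4:-→d5:-→d6:-→d7:H1→d8:H7  best=H7
  ? 238.0.28.145  path d0:H3→d1:-→d2:-→d3:-→d4:-→d5:-→d6:-→d7:H1→d8:H7  best=H7
  ? 117.144.175.15  path d0:H3→d1:-→d2:-→d3:-→d4:-→d5:-→d6:-→d7:-→d8:-→d9:-→d10:-→d11:-→d12:-→d13:-→d14:-→d15:-→d16:-→d17:-→d18:-→d19:-→d20:-→d21:-→d22:-→d23:-→d24:H0  best=H0
  add 238.70.237.188/30 -> H0 at depth 30
  ? 238.13.217.220  path d0:H3→d1:-→d2:-→d3:-→d4:-→d5:-→d6:-→d7:H1→d8:H7→d9:-  best=H7
  - 238.0.0.0/7 clear@7

== LOOKUPS ==
["no-route","no-route","H7","H7","H0","H7"]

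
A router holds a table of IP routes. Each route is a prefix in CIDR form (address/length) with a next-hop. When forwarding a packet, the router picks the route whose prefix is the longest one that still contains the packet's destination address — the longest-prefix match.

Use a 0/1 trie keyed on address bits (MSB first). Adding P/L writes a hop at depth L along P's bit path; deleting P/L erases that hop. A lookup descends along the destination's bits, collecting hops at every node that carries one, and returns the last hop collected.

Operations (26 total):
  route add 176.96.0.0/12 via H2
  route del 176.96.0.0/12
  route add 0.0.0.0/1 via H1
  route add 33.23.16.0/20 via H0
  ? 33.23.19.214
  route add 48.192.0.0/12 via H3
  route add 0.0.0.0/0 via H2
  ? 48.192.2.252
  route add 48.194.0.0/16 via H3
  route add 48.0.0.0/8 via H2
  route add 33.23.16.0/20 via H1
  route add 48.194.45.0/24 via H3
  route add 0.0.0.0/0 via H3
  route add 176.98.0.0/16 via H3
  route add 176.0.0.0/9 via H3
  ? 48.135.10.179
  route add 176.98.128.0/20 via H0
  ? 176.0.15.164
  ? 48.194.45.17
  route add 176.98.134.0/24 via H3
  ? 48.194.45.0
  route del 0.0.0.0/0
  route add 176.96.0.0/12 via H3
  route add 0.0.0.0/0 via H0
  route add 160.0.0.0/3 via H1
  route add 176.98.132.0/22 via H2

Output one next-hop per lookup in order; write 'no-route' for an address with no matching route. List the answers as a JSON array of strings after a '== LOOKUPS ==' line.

Trace:
  + 176.96.0.0/12 (H2) depth=12
  del 176.96.0.0/12 (clear depth 12)
  + 0.0.0.0/1 (H1) depth=1
  + 33.23.16.0/20 (H0) depth=20
  ? 33.23.19.214  path d0:-→d1:H1→d2:-→d3:-→d4:-→d5:-→d6:-→d7:-→d8:-→d9:-→d10:-→d11:-→d12:-→d13:-→d14:-→d15:-→d16:-→d17:-→d18:-→d19:-→d20:H0  best=H0
  + 48.192.0.0/12 (H3) depth=12
  + 0.0.0.0/0 (H2) depth=0
  ? 48.192.2.252  path d0:H2→d1:H1→d2:-→d3:-→d4:-→d5:-→d6:-→d7:-→d8:-→d9:-→d10:-→d11:-→d12:H3  best=H3
  + 48.194.0.0/16 (H3) depth=16
  + 48.0.0.0/8 (H2) depth=8
  + 33.23.16.0/20 (H1) depth=20
  + 48.194.45.0/24 (H3) depth=24
  + 0.0.0.0/0 (H3) depth=0
  + 176.98.0.0/16 (H3) depth=16
  + 176.0.0.0/9 (H3) depth=9
  ? 48.135.10.179  path d0:H3→d1:H1→d2:-→d3:-→d4:-→d5:-→d6:-→d7:-→d8:H2→d9:-  best=H2
  + 176.98.128.0/20 (H0) depth=20
  ? 176.0.15.164  path d0:H3→d1:-→d2:-→d3:-→d4:-→d5:-→d6:-→d7:-→d8:-→d9:H3  best=H3
  ? 48.194.45.17  path d0:H3→d1:H1→d2:-→d3:-→d4:-→d5:-→d6:-→d7:-→d8:H2→d9:-→d10:-→d11:-→d12:H3→d13:-→d14:-→d15:-→d16:H3→d17:-→d18:-→d19:-→d20:-→d21:-→d22:-→d23:-→d24:H3  best=H3
  + 176.98.134.0/24 (H3) depth=24
  ? 48.194.45.0  path d0:H3→d1:H1→d2:-→d3:-→d4:-→d5:-→d6:-→d7:-→d8:H2→d9:-→d10:-→d11:-→d12:H3→d13:-→d14:-→d15:-→d16:H3→d17:-→d18:-→d19:-→d20:-→d21:-→d22:-→d23:-→d24:H3  best=H3
  del 0.0.0.0/0 (clear depth 0)
  + 176.96.0.0/12 (H3) depth=12
  + 0.0.0.0/0 (H0) depth=0
  + 160.0.0.0/3 (H1) depth=3
  + 176.98.132.0/22 (H2) depth=22

== LOOKUPS ==
["H0","H3","H2","H3","H3","H3"]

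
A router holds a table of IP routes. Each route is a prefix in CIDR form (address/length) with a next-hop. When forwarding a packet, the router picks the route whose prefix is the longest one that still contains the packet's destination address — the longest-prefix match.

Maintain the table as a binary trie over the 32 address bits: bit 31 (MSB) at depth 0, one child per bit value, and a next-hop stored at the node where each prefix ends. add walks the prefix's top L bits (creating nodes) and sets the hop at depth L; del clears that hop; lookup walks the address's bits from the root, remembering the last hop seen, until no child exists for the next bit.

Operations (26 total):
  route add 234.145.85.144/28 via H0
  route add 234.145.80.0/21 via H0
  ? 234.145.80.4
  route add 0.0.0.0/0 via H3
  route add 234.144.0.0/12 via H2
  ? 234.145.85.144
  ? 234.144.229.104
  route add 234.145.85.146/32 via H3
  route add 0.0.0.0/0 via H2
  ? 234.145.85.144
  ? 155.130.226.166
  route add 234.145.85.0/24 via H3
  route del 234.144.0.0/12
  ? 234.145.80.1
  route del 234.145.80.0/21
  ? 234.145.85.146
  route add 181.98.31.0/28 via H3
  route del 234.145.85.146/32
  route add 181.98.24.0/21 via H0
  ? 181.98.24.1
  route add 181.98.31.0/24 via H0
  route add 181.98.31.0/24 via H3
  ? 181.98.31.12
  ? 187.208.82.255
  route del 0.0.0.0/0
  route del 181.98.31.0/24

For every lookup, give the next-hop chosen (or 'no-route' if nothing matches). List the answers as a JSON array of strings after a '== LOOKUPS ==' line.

Apply in order:
  + 234.145.85.144/28 (H0) depth=28
  + 234.145.80.0/21 (H0) depth=21
  Q 234.145.80.4: descend 111010101001000101010 ; hops seen [H0] ; pick H0
  + 0.0.0.0/0 (H3) depth=0
  + 234.144.0.0/12 (H2) depth=12
  Q 234.145.85.144: descend 1110101010010001010101011001 ; hops seen [H3,H2,H0,H0] ; pick H0
  Q 234.144.229.104: descend 111010101001000 ; hops seen [H3,H2] ; pick H2
  + 234.145.85.146/32 (H3) depth=32
  + 0.0.0.0/0 (H2) depth=0
  Q 234.145.85.144: descend 111010101001000101010101100100 ; hops seen [H2,H2,H0,H0] ; pick H0
  Q 155.130.226.166: descend 1 ; hops seen [H2] ; pick H2
  + 234.145.85.0/24 (H3) depth=24
  del 234.144.0.0/12 (clear depth 12)
  Q 234.145.80.1: descend 111010101001000101010 ; hops seen [H2,H0] ; pick H0
  del 234.145.80.0/21 (clear depth 21)
  Q 234.145.85.146: descend 11101010100100010101010110010010 ; hops seen [H2,H3,H0,H3] ; pick H3
  + 181.98.31.0/28 (H3) depth=28
  del 234.145.85.146/32 (clear depth 32)
  + 181.98.24.0/21 (H0) depth=21
  Q 181.98.24.1: descend 101101010110001000011 ; hops seen [H2,H0] ; pick H0
  + 181.98.31.0/24 (H0) depth=24
  + 181.98.31.0/24 (H3) depth=24
  Q 181.98.31.12: descend 1011010101100010000111110000 ; hops seen [H2,H0,H3,H3] ; pick H3
  Q 187.208.82.255: descend 1011 ; hops seen [H2] ; pick H2
  del 0.0.0.0/0 (clear depth 0)
  del 181.98.31.0/24 (clear depth 24)

== LOOKUPS ==
["H0","H0","H2","H0","H2","H0","H3","H0","H3","H2"]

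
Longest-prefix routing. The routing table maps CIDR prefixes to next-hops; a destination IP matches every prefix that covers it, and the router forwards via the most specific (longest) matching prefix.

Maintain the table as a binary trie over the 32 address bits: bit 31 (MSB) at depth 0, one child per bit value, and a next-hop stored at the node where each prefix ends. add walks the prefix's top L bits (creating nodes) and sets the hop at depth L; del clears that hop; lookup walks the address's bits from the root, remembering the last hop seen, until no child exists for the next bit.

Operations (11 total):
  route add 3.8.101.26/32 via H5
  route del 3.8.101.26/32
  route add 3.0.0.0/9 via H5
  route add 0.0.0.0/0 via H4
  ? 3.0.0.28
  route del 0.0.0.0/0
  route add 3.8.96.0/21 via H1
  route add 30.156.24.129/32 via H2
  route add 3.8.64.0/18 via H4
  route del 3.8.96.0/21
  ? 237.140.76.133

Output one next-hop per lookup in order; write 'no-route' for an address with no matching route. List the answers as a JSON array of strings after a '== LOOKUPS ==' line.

Apply in order:
  + 3.8.101.26/32 (H5) depth=32
  - 3.8.101.26/32 clear@32
  + 3.0.0.0/9 (H5) depth=9
  + 0.0.0.0/0 (H4) depth=0
  Q 3.0.0.28: descend 000000110000 ; hops seen [H4,H5] ; pick H5
  - 0.0.0.0/0 clear@0
  + 3.8.96.0/21 (H1) depth=21
  + 30.156.24.129/32 (H2) depth=32
  + 3.8.64.0/18 (H4) depth=18
  - 3.8.96.0/21 clear@21
  Q 237.140.76.133: descend ε ; hops seen [∅] ; pick no-route

== LOOKUPS ==
["H5","no-route"]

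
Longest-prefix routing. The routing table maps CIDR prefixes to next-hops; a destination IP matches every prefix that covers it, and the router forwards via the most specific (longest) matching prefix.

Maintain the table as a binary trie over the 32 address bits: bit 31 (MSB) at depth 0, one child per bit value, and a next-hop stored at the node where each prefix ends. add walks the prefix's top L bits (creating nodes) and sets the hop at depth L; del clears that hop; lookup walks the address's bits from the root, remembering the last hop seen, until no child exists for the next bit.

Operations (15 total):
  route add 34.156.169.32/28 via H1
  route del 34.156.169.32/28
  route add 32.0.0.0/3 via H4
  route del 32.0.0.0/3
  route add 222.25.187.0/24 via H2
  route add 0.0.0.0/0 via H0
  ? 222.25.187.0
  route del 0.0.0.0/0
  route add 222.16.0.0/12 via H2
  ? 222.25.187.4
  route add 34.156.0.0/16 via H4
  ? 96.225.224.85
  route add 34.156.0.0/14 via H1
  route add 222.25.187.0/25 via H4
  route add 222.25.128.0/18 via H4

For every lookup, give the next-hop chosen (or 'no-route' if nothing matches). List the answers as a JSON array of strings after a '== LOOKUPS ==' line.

Process each operation:
  add 34.156.169.32/28 -> H1 at depth 28
  del 34.156.169.32/28 (clear depth 28)
  add 32.0.0.0/3 -> H4 at depth 3
  del 32.0.0.0/3 (clear depth 3)
  add 222.25.187.0/24 -> H2 at depth 24
  add 0.0.0.0/0 -> H0 at depth 0
  lookup 222.25.187.0: bits 110111100001100110111011 walk d0:H0→d1:-→d2:-→d3:-→d4:-→d5:-→d6:-→d7:-→d8:-→d9:-→d10:-→d11:-→d12:-→d13:-→d14:-→d15:-→d16:-→d17:-→d18:-→d19:-→d20:-→d21:-→d22:-→d23:-→d24:H2 -> H2
  del 0.0.0.0/0 (clear depth 0)
  add 222.16.0.0/12 -> H2 at depth 12
  lookup 222.25.187.4: bits 110111100001100110111011 walk d0:-→d1:-→d2:-→d3:-→d4:-→d5:-→d6:-→d7:-→d8:-→d9:-→d10:-→d11:-→d12:H2→d13:-→d14:-→d15:-→d16:-→d17:-→d18:-→d19:-→d20:-→d21:-→d22:-→d23:-→d24:H2 -> H2
  add 34.156.0.0/16 -> H4 at depth 16
  lookup 96.225.224.85: bits 0 walk d0:-→d1:- -> no-route
  add 34.156.0.0/14 -> H1 at depth 14
  add 222.25.187.0/25 -> H4 at depth 25
  add 222.25.128.0/18 -> H4 at depth 18

== LOOKUPS ==
["H2","H2","no-route"]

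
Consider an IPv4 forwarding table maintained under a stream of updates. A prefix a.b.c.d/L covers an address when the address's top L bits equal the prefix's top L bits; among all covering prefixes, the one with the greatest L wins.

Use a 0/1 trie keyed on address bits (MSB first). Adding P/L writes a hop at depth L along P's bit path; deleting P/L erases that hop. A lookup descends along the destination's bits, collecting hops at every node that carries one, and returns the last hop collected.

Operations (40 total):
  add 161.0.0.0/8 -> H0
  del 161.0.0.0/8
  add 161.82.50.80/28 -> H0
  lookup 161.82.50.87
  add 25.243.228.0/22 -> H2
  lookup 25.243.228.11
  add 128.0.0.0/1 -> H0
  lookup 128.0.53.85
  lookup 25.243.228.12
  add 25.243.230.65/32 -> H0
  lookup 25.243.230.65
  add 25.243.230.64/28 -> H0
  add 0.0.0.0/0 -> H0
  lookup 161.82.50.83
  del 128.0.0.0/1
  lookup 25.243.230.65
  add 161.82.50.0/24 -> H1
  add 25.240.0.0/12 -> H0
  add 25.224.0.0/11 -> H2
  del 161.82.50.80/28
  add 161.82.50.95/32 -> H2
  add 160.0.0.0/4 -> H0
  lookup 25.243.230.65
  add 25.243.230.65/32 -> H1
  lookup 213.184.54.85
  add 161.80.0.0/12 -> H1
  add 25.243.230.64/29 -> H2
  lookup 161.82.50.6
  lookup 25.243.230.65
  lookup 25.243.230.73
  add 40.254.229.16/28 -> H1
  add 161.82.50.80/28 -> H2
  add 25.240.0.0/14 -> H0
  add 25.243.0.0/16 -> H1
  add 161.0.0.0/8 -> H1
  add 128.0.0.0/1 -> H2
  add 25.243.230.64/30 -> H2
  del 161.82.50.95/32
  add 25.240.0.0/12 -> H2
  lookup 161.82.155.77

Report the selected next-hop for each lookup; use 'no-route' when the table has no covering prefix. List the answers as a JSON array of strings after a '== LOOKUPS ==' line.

Process each operation:
  add 161.0.0.0/8 -> H0 at depth 8
  del 161.0.0.0/8 (clear depth 8)
  add 161.82.50.80/28 -> H0 at depth 28
  Q 161.82.50.87: descend 1010000101010010001100100101 ; hops seen [H0] ; pick H0
  add 25.243.228.0/22 -> H2 at depth 22
  Q 25.243.228.11: descend 0001100111110011111001 ; hops seen [H2] ; pick H2
  add 128.0.0.0/1 -> H0 at depth 1
  Q 128.0.53.85: descend 10 ; hops seen [H0] ; pick H0
  Q 25.243.228.12: descend 0001100111110011111001 ; hops seen [H2] ; pick H2
  add 25.243.230.65/32 -> H0 at depth 32
  Q 25.243.230.65: descend 00011001111100111110011001000001 ; hops seen [H2,H0] ; pick H0
  add 25.243.230.64/28 -> H0 at depth 28
  add 0.0.0.0/0 -> H0 at depth 0
  Q 161.82.50.83: descend 1010000101010010001100100101 ; hops seen [H0,H0,H0] ; pick H0
  del 128.0.0.0/1 (clear depth 1)
  Q 25.243.230.65: descend 00011001111100111110011001000001 ; hops seen [H0,H2,H0,H0] ; pick H0
  add 161.82.50.0/24 -> H1 at depth 24
  add 25.240.0.0/12 -> H0 at depth 12
  add 25.224.0.0/11 -> H2 at depth 11
  del 161.82.50.80/28 (clear depth 28)
  add 161.82.50.95/32 -> H2 at depth 32
  add 160.0.0.0/4 -> H0 at depth 4
  Q 25.243.230.65: descend 00011001111100111110011001000001 ; hops seen [H0,H2,H0,H2,H0,H0] ; pick H0
  add 25.243.230.65/32 -> H1 at depth 32
  Q 213.184.54.85: descend 1 ; hops seen [H0] ; pick H0
  add 161.80.0.0/12 -> H1 at depth 12
  add 25.243.230.64/29 -> H2 at depth 29
  Q 161.82.50.6: descend 1010000101010010001100100 ; hops seen [H0,H0,H1,H1] ; pick H1
  Q 25.243.230.65: descend 00011001111100111110011001000001 ; hops seen [H0,H2,H0,H2,H0,H2,H1] ; pick H1
  Q 25.243.230.73: descend 0001100111110011111001100100 ; hops seen [H0,H2,H0,H2,H0] ; pick H0
  add 40.254.229.16/28 -> H1 at depth 28
  add 161.82.50.80/28 -> H2 at depth 28
  add 25.240.0.0/14 -> H0 at depth 14
  add 25.243.0.0/16 -> H1 at depth 16
  add 161.0.0.0/8 -> H1 at depth 8
  add 128.0.0.0/1 -> H2 at depth 1
  add 25.243.230.64/30 -> H2 at depth 30
  del 161.82.50.95/32 (clear depth 32)
  add 25.240.0.0/12 -> H2 at depth 12
  Q 161.82.155.77: descend 1010000101010010 ; hops seen [H0,H2,H0,H1,H1] ; pick H1

== LOOKUPS ==
["H0","H2","H0","H2","H0","H0","H0","H0","H0","H1","H1","H0","H1"]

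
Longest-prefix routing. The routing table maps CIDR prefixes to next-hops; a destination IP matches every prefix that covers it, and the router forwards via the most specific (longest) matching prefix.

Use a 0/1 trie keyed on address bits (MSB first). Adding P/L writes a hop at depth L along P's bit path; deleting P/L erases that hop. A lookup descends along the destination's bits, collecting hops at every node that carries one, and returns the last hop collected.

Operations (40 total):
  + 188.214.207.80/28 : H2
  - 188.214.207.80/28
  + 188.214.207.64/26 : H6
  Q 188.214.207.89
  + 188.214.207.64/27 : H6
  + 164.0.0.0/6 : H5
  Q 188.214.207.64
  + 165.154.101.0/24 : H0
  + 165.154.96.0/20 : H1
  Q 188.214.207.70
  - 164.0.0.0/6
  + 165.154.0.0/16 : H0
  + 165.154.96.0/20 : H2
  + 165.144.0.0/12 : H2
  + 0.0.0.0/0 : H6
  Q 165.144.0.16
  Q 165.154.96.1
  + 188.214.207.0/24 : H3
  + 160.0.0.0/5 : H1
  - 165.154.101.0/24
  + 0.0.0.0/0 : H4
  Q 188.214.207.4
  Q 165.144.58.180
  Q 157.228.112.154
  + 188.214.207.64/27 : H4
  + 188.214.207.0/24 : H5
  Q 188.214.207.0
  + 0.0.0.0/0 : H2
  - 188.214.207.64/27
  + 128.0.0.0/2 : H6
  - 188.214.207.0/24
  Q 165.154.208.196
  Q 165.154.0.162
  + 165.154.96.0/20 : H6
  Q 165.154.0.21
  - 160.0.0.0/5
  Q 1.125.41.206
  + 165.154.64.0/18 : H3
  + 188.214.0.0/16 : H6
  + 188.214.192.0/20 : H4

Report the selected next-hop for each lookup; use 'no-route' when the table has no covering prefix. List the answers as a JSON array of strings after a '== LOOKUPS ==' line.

Process each operation:
  + 188.214.207.80/28 (H2) depth=28
  del 188.214.207.80/28 (clear depth 28)
  + 188.214.207.64/26 (H6) depth=26
  Q 188.214.207.89: descend 1011110011010110110011110101 ; hops seen [H6] ; pick H6
  + 188.214.207.64/27 (H6) depth=27
  + 164.0.0.0/6 (H5) depth=6
  Q 188.214.207.64: descend 101111001101011011001111010 ; hops seen [H6,H6] ; pick H6
  + 165.154.101.0/24 (H0) depth=24
  + 165.154.96.0/20 (H1) depth=20
  Q 188.214.207.70: descend 101111001101011011001111010 ; hops seen [H6,H6] ; pick H6
  del 164.0.0.0/6 (clear depth 6)
  + 165.154.0.0/16 (H0) depth=16
  + 165.154.96.0/20 (H2) depth=20
  + 165.144.0.0/12 (H2) depth=12
  + 0.0.0.0/0 (H6) depth=0
  Q 165.144.0.16: descend 101001011001 ; hops seen [H6,H2] ; pick H2
  Q 165.154.96.1: descend 101001011001101001100 ; hops seen [H6,H2,H0,H2] ; pick H2
  + 188.214.207.0/24 (H3) depth=24
  + 160.0.0.0/5 (H1) depth=5
  del 165.154.101.0/24 (clear depth 24)
  + 0.0.0.0/0 (H4) depth=0
  Q 188.214.207.4: descend 1011110011010110110011110 ; hops seen [H4,H3] ; pick H3
  Q 165.144.58.180: descend 101001011001 ; hops seen [H4,H1,H2] ; pick H2
  Q 157.228.112.154: descend 10 ; hops seen [H4] ; pick H4
  + 188.214.207.64/27 (H4) depth=27
  + 188.214.207.0/24 (H5) depth=24
  Q 188.214.207.0: descend 1011110011010110110011110 ; hops seen [H4,H5] ; pick H5
  + 0.0.0.0/0 (H2) depth=0
  del 188.214.207.64/27 (clear depth 27)
  + 128.0.0.0/2 (H6) depth=2
  del 188.214.207.0/24 (clear depth 24)
  Q 165.154.208.196: descend 1010010110011010 ; hops seen [H2,H6,H1,H2,H0] ; pick H0
  Q 165.154.0.162: descend 10100101100110100 ; hops seen [H2,H6,H1,H2,H0] ; pick H0
  + 165.154.96.0/20 (H6) depth=20
  Q 165.154.0.21: descend 10100101100110100 ; hops seen [H2,H6,H1,H2,H0] ; pick H0
  del 160.0.0.0/5 (clear depth 5)
  Q 1.125.41.206: descend ε ; hops seen [H2] ; pick H2
  + 165.154.64.0/18 (H3) depth=18
  + 188.214.0.0/16 (H6) depth=16
  + 188.214.192.0/20 (H4) depth=20

== LOOKUPS ==
["H6","H6","H6","H2","H2","H3","H2","H4","H5","H0","H0","H0","H2"]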